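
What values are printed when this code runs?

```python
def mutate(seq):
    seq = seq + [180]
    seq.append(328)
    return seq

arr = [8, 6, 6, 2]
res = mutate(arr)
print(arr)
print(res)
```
[8, 6, 6, 2]
[8, 6, 6, 2, 180, 328]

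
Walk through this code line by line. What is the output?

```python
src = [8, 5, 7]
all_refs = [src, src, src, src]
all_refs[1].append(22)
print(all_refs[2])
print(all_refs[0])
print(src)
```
[8, 5, 7, 22]
[8, 5, 7, 22]
[8, 5, 7, 22]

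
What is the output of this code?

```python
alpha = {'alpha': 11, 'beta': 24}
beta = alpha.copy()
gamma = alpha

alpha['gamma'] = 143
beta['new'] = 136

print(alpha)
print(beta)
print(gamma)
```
{'alpha': 11, 'beta': 24, 'gamma': 143}
{'alpha': 11, 'beta': 24, 'new': 136}
{'alpha': 11, 'beta': 24, 'gamma': 143}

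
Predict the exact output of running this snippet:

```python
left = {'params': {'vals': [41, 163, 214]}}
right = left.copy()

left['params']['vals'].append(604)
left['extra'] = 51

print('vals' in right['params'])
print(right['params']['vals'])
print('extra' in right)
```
True
[41, 163, 214, 604]
False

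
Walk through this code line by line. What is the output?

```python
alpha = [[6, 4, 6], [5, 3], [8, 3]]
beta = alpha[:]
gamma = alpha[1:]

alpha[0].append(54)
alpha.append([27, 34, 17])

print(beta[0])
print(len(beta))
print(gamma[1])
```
[6, 4, 6, 54]
3
[8, 3]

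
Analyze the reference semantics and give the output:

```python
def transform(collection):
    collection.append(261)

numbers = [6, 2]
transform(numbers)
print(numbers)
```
[6, 2, 261]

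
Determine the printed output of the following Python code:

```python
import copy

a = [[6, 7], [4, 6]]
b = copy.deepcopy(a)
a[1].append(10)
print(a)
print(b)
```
[[6, 7], [4, 6, 10]]
[[6, 7], [4, 6]]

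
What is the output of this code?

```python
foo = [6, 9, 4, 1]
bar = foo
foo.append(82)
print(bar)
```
[6, 9, 4, 1, 82]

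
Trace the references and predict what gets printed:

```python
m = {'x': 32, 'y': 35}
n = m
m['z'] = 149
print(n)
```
{'x': 32, 'y': 35, 'z': 149}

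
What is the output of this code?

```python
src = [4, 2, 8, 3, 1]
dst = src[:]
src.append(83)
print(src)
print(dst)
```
[4, 2, 8, 3, 1, 83]
[4, 2, 8, 3, 1]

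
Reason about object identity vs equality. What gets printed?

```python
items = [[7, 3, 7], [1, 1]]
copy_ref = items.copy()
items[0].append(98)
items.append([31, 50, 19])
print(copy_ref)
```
[[7, 3, 7, 98], [1, 1]]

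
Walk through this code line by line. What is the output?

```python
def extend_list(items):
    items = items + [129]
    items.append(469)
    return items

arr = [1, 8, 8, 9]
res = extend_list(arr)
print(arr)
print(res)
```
[1, 8, 8, 9]
[1, 8, 8, 9, 129, 469]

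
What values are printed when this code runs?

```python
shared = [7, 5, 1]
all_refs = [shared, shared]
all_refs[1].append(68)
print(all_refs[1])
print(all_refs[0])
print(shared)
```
[7, 5, 1, 68]
[7, 5, 1, 68]
[7, 5, 1, 68]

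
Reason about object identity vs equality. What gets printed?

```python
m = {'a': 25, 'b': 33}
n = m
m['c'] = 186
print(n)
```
{'a': 25, 'b': 33, 'c': 186}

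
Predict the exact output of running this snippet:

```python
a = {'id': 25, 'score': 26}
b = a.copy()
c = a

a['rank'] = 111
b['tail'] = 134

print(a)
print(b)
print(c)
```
{'id': 25, 'score': 26, 'rank': 111}
{'id': 25, 'score': 26, 'tail': 134}
{'id': 25, 'score': 26, 'rank': 111}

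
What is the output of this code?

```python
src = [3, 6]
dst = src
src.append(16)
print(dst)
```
[3, 6, 16]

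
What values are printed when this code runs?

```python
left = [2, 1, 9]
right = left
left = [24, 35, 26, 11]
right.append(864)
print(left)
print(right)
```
[24, 35, 26, 11]
[2, 1, 9, 864]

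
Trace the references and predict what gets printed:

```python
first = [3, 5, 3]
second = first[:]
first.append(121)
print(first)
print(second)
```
[3, 5, 3, 121]
[3, 5, 3]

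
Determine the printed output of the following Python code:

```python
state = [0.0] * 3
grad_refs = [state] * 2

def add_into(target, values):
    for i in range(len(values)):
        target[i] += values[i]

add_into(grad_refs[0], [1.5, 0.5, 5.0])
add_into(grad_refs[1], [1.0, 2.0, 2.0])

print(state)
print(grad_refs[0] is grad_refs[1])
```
[2.5, 2.5, 7.0]
True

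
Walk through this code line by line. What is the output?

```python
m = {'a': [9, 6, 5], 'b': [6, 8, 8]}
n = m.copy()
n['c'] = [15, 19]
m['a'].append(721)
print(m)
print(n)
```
{'a': [9, 6, 5, 721], 'b': [6, 8, 8]}
{'a': [9, 6, 5, 721], 'b': [6, 8, 8], 'c': [15, 19]}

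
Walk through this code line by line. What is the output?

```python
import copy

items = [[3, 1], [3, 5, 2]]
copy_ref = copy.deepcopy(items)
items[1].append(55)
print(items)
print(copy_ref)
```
[[3, 1], [3, 5, 2, 55]]
[[3, 1], [3, 5, 2]]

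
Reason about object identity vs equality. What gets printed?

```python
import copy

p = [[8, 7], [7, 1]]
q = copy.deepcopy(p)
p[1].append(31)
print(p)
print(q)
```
[[8, 7], [7, 1, 31]]
[[8, 7], [7, 1]]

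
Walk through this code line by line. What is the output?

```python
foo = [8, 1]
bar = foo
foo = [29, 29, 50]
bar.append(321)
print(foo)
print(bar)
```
[29, 29, 50]
[8, 1, 321]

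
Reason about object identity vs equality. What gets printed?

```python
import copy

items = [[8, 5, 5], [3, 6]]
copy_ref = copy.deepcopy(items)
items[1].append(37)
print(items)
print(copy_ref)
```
[[8, 5, 5], [3, 6, 37]]
[[8, 5, 5], [3, 6]]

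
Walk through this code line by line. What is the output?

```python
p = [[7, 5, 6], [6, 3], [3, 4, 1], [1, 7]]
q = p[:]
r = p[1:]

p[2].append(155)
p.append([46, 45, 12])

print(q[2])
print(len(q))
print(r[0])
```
[3, 4, 1, 155]
4
[6, 3]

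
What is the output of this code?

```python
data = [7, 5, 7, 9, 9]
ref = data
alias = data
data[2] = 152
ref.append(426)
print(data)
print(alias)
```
[7, 5, 152, 9, 9, 426]
[7, 5, 152, 9, 9, 426]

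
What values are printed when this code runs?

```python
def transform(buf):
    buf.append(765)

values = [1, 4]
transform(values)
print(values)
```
[1, 4, 765]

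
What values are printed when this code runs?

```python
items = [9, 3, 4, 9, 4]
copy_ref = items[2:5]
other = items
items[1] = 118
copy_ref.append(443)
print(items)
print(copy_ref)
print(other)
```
[9, 118, 4, 9, 4]
[4, 9, 4, 443]
[9, 118, 4, 9, 4]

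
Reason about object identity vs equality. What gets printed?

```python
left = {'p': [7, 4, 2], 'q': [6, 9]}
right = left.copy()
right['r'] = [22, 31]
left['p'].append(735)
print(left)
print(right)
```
{'p': [7, 4, 2, 735], 'q': [6, 9]}
{'p': [7, 4, 2, 735], 'q': [6, 9], 'r': [22, 31]}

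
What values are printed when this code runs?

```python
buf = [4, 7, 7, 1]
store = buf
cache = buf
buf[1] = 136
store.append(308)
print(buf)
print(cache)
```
[4, 136, 7, 1, 308]
[4, 136, 7, 1, 308]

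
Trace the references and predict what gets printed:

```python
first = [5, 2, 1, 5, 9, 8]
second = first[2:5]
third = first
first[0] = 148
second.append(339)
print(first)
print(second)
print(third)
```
[148, 2, 1, 5, 9, 8]
[1, 5, 9, 339]
[148, 2, 1, 5, 9, 8]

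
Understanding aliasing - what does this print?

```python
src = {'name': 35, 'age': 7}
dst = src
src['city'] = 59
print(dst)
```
{'name': 35, 'age': 7, 'city': 59}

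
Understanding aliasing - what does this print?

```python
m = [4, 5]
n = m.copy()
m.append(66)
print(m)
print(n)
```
[4, 5, 66]
[4, 5]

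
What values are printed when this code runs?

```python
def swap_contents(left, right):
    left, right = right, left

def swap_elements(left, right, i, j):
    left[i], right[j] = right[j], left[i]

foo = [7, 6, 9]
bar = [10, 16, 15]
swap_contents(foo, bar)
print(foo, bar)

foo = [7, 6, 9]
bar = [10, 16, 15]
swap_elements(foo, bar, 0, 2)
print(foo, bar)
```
[7, 6, 9] [10, 16, 15]
[15, 6, 9] [10, 16, 7]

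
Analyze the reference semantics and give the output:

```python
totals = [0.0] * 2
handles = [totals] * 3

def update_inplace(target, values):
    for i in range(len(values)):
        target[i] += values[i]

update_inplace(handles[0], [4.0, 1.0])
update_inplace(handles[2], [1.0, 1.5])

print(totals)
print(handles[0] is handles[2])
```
[5.0, 2.5]
True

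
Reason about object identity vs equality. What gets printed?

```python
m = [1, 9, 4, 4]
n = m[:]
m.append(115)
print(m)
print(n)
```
[1, 9, 4, 4, 115]
[1, 9, 4, 4]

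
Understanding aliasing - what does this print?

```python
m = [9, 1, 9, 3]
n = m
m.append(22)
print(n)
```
[9, 1, 9, 3, 22]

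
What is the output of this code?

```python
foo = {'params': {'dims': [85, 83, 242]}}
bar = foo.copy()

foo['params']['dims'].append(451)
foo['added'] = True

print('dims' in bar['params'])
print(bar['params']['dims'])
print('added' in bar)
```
True
[85, 83, 242, 451]
False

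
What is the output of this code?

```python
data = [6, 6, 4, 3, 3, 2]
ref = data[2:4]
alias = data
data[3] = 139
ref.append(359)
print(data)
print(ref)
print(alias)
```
[6, 6, 4, 139, 3, 2]
[4, 3, 359]
[6, 6, 4, 139, 3, 2]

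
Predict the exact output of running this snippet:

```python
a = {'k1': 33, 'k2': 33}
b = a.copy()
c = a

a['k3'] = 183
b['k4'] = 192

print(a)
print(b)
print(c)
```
{'k1': 33, 'k2': 33, 'k3': 183}
{'k1': 33, 'k2': 33, 'k4': 192}
{'k1': 33, 'k2': 33, 'k3': 183}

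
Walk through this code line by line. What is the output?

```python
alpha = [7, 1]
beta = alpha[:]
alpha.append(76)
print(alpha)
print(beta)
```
[7, 1, 76]
[7, 1]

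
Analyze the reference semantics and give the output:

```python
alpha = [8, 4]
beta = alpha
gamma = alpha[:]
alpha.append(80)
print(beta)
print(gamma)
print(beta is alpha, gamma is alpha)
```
[8, 4, 80]
[8, 4]
True False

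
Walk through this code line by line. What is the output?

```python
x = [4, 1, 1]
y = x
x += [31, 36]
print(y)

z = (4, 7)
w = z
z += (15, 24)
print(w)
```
[4, 1, 1, 31, 36]
(4, 7)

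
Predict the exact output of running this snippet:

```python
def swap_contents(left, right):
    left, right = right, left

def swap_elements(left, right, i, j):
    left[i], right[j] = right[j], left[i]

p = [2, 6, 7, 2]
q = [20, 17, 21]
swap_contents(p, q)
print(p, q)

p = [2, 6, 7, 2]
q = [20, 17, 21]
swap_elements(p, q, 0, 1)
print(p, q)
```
[2, 6, 7, 2] [20, 17, 21]
[17, 6, 7, 2] [20, 2, 21]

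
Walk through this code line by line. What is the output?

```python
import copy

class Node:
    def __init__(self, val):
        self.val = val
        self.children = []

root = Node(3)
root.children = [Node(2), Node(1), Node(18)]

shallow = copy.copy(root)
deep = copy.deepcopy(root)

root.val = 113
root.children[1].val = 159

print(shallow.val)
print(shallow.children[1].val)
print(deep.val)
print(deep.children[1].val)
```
3
159
3
1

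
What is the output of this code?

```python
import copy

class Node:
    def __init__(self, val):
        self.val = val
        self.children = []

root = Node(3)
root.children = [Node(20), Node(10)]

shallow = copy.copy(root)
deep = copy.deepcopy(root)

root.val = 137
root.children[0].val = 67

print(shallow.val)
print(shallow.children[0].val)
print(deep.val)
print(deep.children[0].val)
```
3
67
3
20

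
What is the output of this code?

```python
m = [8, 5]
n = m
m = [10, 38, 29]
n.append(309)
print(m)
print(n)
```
[10, 38, 29]
[8, 5, 309]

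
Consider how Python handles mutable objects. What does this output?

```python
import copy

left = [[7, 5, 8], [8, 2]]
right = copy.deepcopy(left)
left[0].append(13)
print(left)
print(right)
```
[[7, 5, 8, 13], [8, 2]]
[[7, 5, 8], [8, 2]]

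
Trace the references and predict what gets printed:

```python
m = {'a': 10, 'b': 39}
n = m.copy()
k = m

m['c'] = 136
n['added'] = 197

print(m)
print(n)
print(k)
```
{'a': 10, 'b': 39, 'c': 136}
{'a': 10, 'b': 39, 'added': 197}
{'a': 10, 'b': 39, 'c': 136}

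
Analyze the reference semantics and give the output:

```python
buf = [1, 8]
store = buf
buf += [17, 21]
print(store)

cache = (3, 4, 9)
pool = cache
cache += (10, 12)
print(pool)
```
[1, 8, 17, 21]
(3, 4, 9)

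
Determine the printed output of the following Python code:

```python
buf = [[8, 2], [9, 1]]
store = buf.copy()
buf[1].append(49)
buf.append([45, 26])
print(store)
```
[[8, 2], [9, 1, 49]]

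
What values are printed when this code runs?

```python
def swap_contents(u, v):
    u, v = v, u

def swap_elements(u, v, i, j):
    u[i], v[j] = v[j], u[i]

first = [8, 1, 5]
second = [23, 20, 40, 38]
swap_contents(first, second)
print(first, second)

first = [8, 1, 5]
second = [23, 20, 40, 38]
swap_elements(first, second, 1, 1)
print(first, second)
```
[8, 1, 5] [23, 20, 40, 38]
[8, 20, 5] [23, 1, 40, 38]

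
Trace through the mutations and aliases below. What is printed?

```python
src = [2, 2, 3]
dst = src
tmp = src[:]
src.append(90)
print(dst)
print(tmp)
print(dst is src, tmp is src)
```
[2, 2, 3, 90]
[2, 2, 3]
True False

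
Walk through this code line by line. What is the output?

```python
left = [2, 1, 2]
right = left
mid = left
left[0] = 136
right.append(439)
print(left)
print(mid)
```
[136, 1, 2, 439]
[136, 1, 2, 439]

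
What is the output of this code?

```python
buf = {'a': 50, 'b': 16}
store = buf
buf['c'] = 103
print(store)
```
{'a': 50, 'b': 16, 'c': 103}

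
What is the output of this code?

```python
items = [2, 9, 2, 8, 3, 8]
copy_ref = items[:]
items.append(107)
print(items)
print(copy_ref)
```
[2, 9, 2, 8, 3, 8, 107]
[2, 9, 2, 8, 3, 8]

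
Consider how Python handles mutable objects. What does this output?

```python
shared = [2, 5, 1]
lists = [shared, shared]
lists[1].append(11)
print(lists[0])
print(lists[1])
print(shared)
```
[2, 5, 1, 11]
[2, 5, 1, 11]
[2, 5, 1, 11]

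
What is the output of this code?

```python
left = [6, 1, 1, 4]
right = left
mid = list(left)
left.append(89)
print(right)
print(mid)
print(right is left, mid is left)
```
[6, 1, 1, 4, 89]
[6, 1, 1, 4]
True False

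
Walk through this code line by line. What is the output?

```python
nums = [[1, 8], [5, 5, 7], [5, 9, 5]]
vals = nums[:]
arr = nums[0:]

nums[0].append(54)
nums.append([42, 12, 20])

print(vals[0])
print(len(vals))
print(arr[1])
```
[1, 8, 54]
3
[5, 5, 7]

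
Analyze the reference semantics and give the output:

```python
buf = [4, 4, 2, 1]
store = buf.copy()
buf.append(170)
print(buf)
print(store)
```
[4, 4, 2, 1, 170]
[4, 4, 2, 1]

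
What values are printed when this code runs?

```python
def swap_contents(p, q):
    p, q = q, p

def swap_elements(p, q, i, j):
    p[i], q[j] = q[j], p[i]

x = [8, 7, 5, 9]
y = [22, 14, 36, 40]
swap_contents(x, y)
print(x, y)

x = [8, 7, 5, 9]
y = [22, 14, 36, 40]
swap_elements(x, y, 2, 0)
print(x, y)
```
[8, 7, 5, 9] [22, 14, 36, 40]
[8, 7, 22, 9] [5, 14, 36, 40]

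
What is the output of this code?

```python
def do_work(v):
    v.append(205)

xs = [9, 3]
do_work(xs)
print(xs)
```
[9, 3, 205]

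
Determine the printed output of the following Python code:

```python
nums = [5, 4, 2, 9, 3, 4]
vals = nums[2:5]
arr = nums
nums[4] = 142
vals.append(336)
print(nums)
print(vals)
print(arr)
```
[5, 4, 2, 9, 142, 4]
[2, 9, 3, 336]
[5, 4, 2, 9, 142, 4]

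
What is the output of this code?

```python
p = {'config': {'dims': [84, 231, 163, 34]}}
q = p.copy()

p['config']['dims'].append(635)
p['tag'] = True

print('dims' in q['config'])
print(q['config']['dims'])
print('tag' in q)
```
True
[84, 231, 163, 34, 635]
False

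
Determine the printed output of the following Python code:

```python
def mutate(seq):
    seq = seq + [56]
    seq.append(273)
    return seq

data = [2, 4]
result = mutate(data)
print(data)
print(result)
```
[2, 4]
[2, 4, 56, 273]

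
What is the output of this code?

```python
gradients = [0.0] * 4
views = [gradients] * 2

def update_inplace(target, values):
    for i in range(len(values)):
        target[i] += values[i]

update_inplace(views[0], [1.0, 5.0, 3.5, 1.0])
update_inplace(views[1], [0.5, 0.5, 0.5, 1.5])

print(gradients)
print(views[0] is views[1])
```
[1.5, 5.5, 4.0, 2.5]
True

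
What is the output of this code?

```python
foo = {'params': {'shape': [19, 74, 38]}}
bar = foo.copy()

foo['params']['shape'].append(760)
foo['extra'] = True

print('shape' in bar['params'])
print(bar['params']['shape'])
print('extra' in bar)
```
True
[19, 74, 38, 760]
False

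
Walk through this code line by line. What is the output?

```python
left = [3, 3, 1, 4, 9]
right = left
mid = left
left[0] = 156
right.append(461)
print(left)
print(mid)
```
[156, 3, 1, 4, 9, 461]
[156, 3, 1, 4, 9, 461]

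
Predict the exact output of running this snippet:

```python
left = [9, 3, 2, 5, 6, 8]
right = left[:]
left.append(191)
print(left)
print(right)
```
[9, 3, 2, 5, 6, 8, 191]
[9, 3, 2, 5, 6, 8]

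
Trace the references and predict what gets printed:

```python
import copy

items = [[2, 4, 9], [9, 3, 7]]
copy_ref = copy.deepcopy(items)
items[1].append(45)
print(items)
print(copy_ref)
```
[[2, 4, 9], [9, 3, 7, 45]]
[[2, 4, 9], [9, 3, 7]]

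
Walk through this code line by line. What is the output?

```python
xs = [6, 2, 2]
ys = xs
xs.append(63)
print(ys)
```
[6, 2, 2, 63]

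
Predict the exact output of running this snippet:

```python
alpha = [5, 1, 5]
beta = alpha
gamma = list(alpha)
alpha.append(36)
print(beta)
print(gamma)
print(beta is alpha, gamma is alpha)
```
[5, 1, 5, 36]
[5, 1, 5]
True False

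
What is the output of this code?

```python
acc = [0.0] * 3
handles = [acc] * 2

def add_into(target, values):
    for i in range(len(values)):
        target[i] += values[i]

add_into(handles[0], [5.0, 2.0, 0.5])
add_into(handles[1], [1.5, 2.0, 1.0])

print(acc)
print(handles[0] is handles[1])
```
[6.5, 4.0, 1.5]
True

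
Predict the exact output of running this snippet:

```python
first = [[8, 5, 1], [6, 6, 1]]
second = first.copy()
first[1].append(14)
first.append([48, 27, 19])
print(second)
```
[[8, 5, 1], [6, 6, 1, 14]]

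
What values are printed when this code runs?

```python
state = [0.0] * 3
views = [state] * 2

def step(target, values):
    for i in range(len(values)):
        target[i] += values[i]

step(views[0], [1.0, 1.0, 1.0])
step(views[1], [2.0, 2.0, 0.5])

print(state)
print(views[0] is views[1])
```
[3.0, 3.0, 1.5]
True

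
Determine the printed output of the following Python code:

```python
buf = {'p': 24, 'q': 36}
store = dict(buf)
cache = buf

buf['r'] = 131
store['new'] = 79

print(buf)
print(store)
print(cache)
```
{'p': 24, 'q': 36, 'r': 131}
{'p': 24, 'q': 36, 'new': 79}
{'p': 24, 'q': 36, 'r': 131}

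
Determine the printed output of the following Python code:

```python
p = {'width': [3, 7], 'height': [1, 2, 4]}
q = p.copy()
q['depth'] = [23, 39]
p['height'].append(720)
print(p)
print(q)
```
{'width': [3, 7], 'height': [1, 2, 4, 720]}
{'width': [3, 7], 'height': [1, 2, 4, 720], 'depth': [23, 39]}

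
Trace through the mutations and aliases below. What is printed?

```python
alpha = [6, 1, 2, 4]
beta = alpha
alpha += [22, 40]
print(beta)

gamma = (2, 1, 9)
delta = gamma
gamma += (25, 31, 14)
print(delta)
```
[6, 1, 2, 4, 22, 40]
(2, 1, 9)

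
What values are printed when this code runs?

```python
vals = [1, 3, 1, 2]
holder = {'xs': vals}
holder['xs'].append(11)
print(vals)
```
[1, 3, 1, 2, 11]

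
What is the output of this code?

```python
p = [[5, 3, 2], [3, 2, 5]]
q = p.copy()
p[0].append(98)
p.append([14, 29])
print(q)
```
[[5, 3, 2, 98], [3, 2, 5]]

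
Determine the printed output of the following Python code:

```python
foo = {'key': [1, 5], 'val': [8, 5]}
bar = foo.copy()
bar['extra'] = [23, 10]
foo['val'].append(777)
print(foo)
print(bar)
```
{'key': [1, 5], 'val': [8, 5, 777]}
{'key': [1, 5], 'val': [8, 5, 777], 'extra': [23, 10]}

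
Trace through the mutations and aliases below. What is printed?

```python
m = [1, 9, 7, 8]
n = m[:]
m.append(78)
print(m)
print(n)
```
[1, 9, 7, 8, 78]
[1, 9, 7, 8]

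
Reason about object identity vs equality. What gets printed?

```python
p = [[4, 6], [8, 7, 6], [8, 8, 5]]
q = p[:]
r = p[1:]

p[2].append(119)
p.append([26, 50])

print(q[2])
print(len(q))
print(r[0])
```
[8, 8, 5, 119]
3
[8, 7, 6]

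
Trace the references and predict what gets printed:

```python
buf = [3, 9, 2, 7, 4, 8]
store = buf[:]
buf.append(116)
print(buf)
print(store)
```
[3, 9, 2, 7, 4, 8, 116]
[3, 9, 2, 7, 4, 8]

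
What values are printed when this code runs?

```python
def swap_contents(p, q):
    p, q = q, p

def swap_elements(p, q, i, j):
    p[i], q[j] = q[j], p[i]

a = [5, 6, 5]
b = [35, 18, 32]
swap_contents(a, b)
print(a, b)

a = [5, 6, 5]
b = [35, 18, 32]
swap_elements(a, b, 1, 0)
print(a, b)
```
[5, 6, 5] [35, 18, 32]
[5, 35, 5] [6, 18, 32]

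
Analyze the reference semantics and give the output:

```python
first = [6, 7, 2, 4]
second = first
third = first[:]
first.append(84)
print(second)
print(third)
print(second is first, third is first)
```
[6, 7, 2, 4, 84]
[6, 7, 2, 4]
True False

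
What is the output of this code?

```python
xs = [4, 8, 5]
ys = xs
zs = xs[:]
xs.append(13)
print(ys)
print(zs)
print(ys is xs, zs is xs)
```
[4, 8, 5, 13]
[4, 8, 5]
True False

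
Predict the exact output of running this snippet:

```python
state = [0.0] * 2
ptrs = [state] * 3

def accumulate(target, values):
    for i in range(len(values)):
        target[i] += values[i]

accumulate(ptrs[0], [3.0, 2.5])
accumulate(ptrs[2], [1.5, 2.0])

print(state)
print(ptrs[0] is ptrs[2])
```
[4.5, 4.5]
True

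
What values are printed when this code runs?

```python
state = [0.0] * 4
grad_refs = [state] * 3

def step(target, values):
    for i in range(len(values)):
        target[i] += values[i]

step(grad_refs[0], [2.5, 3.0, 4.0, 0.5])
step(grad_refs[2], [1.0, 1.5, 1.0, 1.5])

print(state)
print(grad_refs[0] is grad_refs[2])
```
[3.5, 4.5, 5.0, 2.0]
True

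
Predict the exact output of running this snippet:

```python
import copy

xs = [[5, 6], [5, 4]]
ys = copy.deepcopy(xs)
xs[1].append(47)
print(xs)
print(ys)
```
[[5, 6], [5, 4, 47]]
[[5, 6], [5, 4]]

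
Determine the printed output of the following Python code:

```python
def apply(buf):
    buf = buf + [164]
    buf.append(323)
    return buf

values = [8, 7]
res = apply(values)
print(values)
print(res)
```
[8, 7]
[8, 7, 164, 323]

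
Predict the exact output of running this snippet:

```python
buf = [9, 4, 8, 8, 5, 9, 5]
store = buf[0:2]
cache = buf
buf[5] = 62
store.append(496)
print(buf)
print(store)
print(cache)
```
[9, 4, 8, 8, 5, 62, 5]
[9, 4, 496]
[9, 4, 8, 8, 5, 62, 5]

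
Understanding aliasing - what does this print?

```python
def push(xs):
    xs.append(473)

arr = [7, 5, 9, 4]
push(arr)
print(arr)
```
[7, 5, 9, 4, 473]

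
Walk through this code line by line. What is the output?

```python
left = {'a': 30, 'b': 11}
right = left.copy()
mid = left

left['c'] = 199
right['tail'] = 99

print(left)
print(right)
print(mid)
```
{'a': 30, 'b': 11, 'c': 199}
{'a': 30, 'b': 11, 'tail': 99}
{'a': 30, 'b': 11, 'c': 199}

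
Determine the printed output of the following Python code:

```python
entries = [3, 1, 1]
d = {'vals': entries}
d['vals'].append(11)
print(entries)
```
[3, 1, 1, 11]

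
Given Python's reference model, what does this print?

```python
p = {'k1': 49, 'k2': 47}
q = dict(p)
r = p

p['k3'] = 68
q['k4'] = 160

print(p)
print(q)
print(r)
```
{'k1': 49, 'k2': 47, 'k3': 68}
{'k1': 49, 'k2': 47, 'k4': 160}
{'k1': 49, 'k2': 47, 'k3': 68}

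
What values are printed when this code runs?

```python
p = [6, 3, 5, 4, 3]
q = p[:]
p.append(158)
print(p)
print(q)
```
[6, 3, 5, 4, 3, 158]
[6, 3, 5, 4, 3]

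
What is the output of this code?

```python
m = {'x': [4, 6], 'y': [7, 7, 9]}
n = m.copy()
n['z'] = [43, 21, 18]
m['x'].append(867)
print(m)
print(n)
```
{'x': [4, 6, 867], 'y': [7, 7, 9]}
{'x': [4, 6, 867], 'y': [7, 7, 9], 'z': [43, 21, 18]}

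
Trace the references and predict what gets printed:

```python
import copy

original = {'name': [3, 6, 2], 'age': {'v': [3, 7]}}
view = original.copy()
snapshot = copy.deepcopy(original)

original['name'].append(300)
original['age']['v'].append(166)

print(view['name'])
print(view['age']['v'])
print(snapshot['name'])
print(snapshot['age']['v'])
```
[3, 6, 2, 300]
[3, 7, 166]
[3, 6, 2]
[3, 7]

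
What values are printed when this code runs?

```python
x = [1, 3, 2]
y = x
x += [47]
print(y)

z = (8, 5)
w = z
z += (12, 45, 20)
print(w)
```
[1, 3, 2, 47]
(8, 5)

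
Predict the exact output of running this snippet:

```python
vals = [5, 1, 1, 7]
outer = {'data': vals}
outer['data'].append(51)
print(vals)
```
[5, 1, 1, 7, 51]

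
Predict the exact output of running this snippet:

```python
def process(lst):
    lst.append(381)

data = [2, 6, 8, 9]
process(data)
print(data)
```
[2, 6, 8, 9, 381]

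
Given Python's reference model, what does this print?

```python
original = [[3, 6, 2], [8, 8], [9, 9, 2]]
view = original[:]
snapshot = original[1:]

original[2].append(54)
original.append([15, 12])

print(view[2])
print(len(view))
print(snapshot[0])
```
[9, 9, 2, 54]
3
[8, 8]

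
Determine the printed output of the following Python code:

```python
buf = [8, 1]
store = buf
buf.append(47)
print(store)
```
[8, 1, 47]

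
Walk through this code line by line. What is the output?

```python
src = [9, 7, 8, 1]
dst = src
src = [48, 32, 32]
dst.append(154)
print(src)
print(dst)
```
[48, 32, 32]
[9, 7, 8, 1, 154]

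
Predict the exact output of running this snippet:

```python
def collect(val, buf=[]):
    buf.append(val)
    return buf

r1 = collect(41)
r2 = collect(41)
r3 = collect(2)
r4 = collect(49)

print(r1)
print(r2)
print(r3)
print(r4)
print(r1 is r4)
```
[41, 41, 2, 49]
[41, 41, 2, 49]
[41, 41, 2, 49]
[41, 41, 2, 49]
True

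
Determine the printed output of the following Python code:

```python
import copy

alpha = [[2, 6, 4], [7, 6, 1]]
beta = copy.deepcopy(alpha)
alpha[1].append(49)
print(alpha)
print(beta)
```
[[2, 6, 4], [7, 6, 1, 49]]
[[2, 6, 4], [7, 6, 1]]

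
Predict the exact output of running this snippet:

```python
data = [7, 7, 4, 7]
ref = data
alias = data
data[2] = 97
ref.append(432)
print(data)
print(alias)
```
[7, 7, 97, 7, 432]
[7, 7, 97, 7, 432]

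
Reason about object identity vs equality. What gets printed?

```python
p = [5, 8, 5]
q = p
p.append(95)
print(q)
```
[5, 8, 5, 95]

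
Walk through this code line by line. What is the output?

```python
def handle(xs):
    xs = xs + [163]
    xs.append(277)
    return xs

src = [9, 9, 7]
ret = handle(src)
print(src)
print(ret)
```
[9, 9, 7]
[9, 9, 7, 163, 277]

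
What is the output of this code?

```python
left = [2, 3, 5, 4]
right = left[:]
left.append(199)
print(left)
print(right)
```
[2, 3, 5, 4, 199]
[2, 3, 5, 4]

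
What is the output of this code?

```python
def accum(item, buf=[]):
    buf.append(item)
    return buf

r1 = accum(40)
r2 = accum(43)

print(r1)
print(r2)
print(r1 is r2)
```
[40, 43]
[40, 43]
True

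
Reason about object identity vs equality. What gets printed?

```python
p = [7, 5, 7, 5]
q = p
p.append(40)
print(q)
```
[7, 5, 7, 5, 40]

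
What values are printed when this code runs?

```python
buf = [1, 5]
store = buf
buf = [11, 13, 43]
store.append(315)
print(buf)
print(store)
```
[11, 13, 43]
[1, 5, 315]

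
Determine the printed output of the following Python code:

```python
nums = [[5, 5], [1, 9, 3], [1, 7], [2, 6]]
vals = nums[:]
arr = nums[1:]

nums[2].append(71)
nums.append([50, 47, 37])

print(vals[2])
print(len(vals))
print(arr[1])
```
[1, 7, 71]
4
[1, 7, 71]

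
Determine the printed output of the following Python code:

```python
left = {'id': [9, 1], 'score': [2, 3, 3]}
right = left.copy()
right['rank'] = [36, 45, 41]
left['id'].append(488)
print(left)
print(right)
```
{'id': [9, 1, 488], 'score': [2, 3, 3]}
{'id': [9, 1, 488], 'score': [2, 3, 3], 'rank': [36, 45, 41]}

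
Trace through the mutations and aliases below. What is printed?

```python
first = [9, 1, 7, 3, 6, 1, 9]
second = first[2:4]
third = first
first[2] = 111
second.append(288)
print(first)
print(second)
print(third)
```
[9, 1, 111, 3, 6, 1, 9]
[7, 3, 288]
[9, 1, 111, 3, 6, 1, 9]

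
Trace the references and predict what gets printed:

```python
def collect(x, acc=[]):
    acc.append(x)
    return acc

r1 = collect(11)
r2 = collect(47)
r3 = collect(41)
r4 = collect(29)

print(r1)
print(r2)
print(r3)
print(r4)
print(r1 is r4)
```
[11, 47, 41, 29]
[11, 47, 41, 29]
[11, 47, 41, 29]
[11, 47, 41, 29]
True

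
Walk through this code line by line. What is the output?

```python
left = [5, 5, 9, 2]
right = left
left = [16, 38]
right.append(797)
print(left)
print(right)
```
[16, 38]
[5, 5, 9, 2, 797]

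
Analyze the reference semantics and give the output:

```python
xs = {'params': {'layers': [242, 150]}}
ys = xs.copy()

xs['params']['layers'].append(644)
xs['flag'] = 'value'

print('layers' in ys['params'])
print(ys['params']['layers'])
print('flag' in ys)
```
True
[242, 150, 644]
False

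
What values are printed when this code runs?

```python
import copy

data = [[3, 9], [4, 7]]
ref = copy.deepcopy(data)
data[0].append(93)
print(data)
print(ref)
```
[[3, 9, 93], [4, 7]]
[[3, 9], [4, 7]]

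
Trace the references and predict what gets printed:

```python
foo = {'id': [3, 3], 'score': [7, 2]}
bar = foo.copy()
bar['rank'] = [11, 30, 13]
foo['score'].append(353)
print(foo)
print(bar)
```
{'id': [3, 3], 'score': [7, 2, 353]}
{'id': [3, 3], 'score': [7, 2, 353], 'rank': [11, 30, 13]}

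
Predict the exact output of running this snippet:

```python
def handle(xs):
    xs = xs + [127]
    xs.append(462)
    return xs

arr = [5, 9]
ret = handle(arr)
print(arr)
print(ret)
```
[5, 9]
[5, 9, 127, 462]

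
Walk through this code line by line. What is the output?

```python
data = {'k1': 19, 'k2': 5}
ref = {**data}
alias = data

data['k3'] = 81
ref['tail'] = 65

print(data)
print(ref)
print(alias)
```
{'k1': 19, 'k2': 5, 'k3': 81}
{'k1': 19, 'k2': 5, 'tail': 65}
{'k1': 19, 'k2': 5, 'k3': 81}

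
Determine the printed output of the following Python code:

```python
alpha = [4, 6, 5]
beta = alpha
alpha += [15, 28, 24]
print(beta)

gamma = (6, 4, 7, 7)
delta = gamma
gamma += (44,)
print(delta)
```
[4, 6, 5, 15, 28, 24]
(6, 4, 7, 7)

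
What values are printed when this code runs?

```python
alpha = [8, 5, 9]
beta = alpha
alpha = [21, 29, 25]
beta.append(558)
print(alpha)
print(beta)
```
[21, 29, 25]
[8, 5, 9, 558]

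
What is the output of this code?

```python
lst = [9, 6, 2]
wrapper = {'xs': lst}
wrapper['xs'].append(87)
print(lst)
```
[9, 6, 2, 87]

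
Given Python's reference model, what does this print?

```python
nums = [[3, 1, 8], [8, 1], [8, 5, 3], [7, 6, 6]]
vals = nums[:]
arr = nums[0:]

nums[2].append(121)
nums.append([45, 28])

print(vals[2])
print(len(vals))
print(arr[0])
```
[8, 5, 3, 121]
4
[3, 1, 8]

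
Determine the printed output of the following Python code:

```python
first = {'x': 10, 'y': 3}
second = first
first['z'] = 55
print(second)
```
{'x': 10, 'y': 3, 'z': 55}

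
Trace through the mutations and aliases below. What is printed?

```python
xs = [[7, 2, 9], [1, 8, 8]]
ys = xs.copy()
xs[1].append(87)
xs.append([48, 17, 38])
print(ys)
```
[[7, 2, 9], [1, 8, 8, 87]]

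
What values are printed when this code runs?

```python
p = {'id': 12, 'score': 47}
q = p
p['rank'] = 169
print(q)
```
{'id': 12, 'score': 47, 'rank': 169}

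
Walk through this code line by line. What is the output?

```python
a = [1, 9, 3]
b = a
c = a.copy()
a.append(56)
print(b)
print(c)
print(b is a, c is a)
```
[1, 9, 3, 56]
[1, 9, 3]
True False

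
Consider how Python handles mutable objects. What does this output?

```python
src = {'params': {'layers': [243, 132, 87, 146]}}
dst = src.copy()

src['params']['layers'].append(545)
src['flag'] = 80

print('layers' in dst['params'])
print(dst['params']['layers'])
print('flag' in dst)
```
True
[243, 132, 87, 146, 545]
False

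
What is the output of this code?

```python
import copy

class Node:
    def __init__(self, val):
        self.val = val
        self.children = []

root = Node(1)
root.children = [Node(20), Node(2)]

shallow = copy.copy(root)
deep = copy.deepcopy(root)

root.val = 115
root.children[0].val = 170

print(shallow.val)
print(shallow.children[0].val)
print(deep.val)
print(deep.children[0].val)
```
1
170
1
20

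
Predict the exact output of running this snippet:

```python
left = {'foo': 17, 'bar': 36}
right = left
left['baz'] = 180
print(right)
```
{'foo': 17, 'bar': 36, 'baz': 180}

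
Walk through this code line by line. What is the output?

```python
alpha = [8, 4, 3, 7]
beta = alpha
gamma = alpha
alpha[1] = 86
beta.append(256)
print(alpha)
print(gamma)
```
[8, 86, 3, 7, 256]
[8, 86, 3, 7, 256]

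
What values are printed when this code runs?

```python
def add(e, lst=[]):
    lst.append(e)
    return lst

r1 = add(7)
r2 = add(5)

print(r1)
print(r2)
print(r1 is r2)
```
[7, 5]
[7, 5]
True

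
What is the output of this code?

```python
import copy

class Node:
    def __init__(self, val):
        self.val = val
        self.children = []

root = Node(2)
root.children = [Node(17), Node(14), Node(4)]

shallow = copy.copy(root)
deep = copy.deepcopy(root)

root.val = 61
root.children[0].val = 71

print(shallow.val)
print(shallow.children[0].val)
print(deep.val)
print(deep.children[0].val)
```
2
71
2
17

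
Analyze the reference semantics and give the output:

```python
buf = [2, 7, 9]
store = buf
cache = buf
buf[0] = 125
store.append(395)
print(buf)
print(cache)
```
[125, 7, 9, 395]
[125, 7, 9, 395]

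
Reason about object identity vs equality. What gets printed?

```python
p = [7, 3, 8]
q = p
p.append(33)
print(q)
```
[7, 3, 8, 33]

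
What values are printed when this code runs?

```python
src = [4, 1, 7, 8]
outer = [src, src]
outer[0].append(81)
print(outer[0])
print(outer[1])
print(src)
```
[4, 1, 7, 8, 81]
[4, 1, 7, 8, 81]
[4, 1, 7, 8, 81]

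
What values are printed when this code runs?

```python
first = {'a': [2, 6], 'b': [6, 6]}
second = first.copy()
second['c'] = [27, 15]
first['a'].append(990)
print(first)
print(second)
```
{'a': [2, 6, 990], 'b': [6, 6]}
{'a': [2, 6, 990], 'b': [6, 6], 'c': [27, 15]}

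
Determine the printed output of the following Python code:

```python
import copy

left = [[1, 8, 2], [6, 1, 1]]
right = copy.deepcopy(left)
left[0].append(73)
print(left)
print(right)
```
[[1, 8, 2, 73], [6, 1, 1]]
[[1, 8, 2], [6, 1, 1]]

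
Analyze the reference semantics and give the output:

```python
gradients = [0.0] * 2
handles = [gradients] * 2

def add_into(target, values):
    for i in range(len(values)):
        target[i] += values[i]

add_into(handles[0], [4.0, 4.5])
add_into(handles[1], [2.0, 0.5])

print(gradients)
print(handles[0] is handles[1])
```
[6.0, 5.0]
True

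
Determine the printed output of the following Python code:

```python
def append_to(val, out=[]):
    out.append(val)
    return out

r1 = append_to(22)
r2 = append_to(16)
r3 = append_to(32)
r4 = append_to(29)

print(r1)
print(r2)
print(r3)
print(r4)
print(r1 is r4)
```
[22, 16, 32, 29]
[22, 16, 32, 29]
[22, 16, 32, 29]
[22, 16, 32, 29]
True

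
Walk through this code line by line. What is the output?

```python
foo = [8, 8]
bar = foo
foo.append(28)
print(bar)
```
[8, 8, 28]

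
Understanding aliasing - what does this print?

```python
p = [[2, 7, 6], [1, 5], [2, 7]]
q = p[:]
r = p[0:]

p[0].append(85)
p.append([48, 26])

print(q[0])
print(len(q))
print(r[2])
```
[2, 7, 6, 85]
3
[2, 7]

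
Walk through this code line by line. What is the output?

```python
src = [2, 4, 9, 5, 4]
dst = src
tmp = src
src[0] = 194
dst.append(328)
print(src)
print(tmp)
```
[194, 4, 9, 5, 4, 328]
[194, 4, 9, 5, 4, 328]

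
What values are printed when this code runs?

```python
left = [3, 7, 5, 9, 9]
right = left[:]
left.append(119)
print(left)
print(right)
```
[3, 7, 5, 9, 9, 119]
[3, 7, 5, 9, 9]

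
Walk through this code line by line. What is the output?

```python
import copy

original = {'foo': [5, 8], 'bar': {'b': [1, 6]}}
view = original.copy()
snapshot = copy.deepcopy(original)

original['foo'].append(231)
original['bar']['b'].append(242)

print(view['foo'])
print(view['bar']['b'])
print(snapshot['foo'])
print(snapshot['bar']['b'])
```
[5, 8, 231]
[1, 6, 242]
[5, 8]
[1, 6]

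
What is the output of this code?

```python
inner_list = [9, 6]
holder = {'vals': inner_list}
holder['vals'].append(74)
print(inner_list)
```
[9, 6, 74]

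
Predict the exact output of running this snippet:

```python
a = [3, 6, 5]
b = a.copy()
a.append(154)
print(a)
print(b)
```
[3, 6, 5, 154]
[3, 6, 5]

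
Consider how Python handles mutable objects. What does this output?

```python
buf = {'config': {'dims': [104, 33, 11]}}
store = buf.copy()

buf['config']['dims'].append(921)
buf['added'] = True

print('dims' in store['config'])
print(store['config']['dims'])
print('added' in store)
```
True
[104, 33, 11, 921]
False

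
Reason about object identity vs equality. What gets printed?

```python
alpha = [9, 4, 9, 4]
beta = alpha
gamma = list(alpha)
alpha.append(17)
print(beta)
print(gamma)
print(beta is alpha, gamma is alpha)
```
[9, 4, 9, 4, 17]
[9, 4, 9, 4]
True False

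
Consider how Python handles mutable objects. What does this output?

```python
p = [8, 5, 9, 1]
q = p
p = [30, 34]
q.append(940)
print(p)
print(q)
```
[30, 34]
[8, 5, 9, 1, 940]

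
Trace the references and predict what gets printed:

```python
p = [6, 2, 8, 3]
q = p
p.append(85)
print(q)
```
[6, 2, 8, 3, 85]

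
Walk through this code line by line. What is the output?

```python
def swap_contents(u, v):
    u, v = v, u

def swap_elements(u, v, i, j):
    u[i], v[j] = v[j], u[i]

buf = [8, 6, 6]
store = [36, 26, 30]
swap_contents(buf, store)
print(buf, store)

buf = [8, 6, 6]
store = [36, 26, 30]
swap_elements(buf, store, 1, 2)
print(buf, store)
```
[8, 6, 6] [36, 26, 30]
[8, 30, 6] [36, 26, 6]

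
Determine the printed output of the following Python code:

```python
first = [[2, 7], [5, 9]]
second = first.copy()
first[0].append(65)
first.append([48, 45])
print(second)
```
[[2, 7, 65], [5, 9]]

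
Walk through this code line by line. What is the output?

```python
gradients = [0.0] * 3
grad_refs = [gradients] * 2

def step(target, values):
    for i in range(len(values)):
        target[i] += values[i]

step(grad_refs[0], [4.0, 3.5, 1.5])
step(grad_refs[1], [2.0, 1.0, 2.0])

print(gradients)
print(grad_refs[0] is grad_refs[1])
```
[6.0, 4.5, 3.5]
True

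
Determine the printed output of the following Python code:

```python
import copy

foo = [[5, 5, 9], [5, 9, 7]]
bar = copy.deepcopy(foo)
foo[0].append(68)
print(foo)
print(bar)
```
[[5, 5, 9, 68], [5, 9, 7]]
[[5, 5, 9], [5, 9, 7]]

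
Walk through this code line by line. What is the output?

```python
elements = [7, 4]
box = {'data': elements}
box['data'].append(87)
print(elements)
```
[7, 4, 87]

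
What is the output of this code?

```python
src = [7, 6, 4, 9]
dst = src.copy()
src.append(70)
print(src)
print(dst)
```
[7, 6, 4, 9, 70]
[7, 6, 4, 9]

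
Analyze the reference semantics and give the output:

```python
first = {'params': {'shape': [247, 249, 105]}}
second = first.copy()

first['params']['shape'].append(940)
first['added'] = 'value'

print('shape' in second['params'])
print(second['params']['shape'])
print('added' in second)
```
True
[247, 249, 105, 940]
False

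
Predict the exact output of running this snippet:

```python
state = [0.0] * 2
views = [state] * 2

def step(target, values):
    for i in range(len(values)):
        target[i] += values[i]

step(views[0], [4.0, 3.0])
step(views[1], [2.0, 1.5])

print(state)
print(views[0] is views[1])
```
[6.0, 4.5]
True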